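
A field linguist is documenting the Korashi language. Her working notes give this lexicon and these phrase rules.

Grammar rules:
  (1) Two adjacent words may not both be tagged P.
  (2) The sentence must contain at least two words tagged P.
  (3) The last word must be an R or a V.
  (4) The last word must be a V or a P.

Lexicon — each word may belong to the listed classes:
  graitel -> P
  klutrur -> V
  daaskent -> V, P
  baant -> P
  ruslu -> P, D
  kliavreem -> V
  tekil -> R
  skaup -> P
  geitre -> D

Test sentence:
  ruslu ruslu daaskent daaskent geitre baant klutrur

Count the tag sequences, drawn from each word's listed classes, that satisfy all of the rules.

7

Candidates per position — 1:ruslu {P,D}; 2:ruslu {P,D}; 3:daaskent {V,P}; 4:daaskent {V,P}; 5:geitre {D}; 6:baant {P}; 7:klutrur {V}.
There are 16 candidate sequences in total.
Checking each against the rules leaves 7 sequences.
Count = 7.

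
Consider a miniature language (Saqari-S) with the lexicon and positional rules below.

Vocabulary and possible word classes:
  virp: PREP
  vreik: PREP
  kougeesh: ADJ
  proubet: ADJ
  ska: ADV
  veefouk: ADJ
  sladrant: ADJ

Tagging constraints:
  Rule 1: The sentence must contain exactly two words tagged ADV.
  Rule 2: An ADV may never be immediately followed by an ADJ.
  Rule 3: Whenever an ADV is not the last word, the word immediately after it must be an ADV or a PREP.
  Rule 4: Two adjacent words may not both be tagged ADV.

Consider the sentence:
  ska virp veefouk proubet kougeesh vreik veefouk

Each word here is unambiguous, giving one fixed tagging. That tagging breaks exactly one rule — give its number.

Fixed tagging: ADV PREP ADJ ADJ ADJ PREP ADJ.
Rule check: R1 fails, R2 ok, R3 ok, R4 ok.
Only rule 1 fails.

1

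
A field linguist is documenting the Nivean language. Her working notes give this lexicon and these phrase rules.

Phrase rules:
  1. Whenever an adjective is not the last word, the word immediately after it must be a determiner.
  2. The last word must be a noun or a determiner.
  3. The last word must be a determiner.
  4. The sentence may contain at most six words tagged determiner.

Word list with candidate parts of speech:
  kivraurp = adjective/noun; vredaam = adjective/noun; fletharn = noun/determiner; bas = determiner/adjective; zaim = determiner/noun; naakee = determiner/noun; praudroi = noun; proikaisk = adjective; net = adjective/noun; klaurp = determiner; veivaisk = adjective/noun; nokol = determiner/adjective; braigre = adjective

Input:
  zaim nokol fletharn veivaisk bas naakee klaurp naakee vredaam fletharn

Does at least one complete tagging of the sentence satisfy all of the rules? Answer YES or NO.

Candidates per position — 1:zaim {determiner,noun}; 2:nokol {determiner,adjective}; 3:fletharn {noun,determiner}; 4:veivaisk {adjective,noun}; 5:bas {determiner,adjective}; 6:naakee {determiner,noun}; 7:klaurp {determiner}; 8:naakee {determiner,noun}; 9:vredaam {adjective,noun}; 10:fletharn {noun,determiner}.
One satisfying assignment: noun determiner determiner adjective determiner noun determiner determiner noun determiner.
Checking: rule 1 holds; rule 2 holds; rule 3 holds; rule 4 holds.

YES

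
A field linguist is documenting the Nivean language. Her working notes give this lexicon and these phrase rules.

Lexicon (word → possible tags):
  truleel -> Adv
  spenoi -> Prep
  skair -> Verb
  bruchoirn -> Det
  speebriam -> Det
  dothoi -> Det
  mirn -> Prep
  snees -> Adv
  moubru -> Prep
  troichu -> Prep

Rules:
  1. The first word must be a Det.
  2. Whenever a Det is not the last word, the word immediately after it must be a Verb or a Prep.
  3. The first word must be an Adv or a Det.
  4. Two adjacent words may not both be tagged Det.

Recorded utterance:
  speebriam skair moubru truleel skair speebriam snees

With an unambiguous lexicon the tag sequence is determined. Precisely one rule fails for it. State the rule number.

Fixed tagging: Det Verb Prep Adv Verb Det Adv.
Checking each rule: R1 pass, R2 fail, R3 pass, R4 pass.
Only rule 2 fails.

2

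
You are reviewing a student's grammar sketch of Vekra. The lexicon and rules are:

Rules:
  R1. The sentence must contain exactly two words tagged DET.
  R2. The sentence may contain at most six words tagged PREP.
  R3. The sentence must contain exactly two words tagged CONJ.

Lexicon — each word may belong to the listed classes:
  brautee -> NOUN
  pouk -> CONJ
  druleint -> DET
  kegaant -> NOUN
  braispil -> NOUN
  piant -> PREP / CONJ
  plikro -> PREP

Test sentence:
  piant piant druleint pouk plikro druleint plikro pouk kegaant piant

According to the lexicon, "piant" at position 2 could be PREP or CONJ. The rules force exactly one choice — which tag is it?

Candidates per position — 1:piant {PREP,CONJ}; 2:piant {PREP,CONJ}; 3:druleint {DET}; 4:pouk {CONJ}; 5:plikro {PREP}; 6:druleint {DET}; 7:plikro {PREP}; 8:pouk {CONJ}; 9:kegaant {NOUN}; 10:piant {PREP,CONJ}.
Position 1: CONJ is ruled out by rule 3; that leaves PREP.
Position 2: CONJ is ruled out by rule 3; that leaves PREP.
Position 10: CONJ is ruled out by rule 3; that leaves PREP.
That leaves exactly one tagging: PREP PREP DET CONJ PREP DET PREP CONJ NOUN PREP.
Verifying each rule — rule 1 ✓; rule 2 ✓; rule 3 ✓.

PREP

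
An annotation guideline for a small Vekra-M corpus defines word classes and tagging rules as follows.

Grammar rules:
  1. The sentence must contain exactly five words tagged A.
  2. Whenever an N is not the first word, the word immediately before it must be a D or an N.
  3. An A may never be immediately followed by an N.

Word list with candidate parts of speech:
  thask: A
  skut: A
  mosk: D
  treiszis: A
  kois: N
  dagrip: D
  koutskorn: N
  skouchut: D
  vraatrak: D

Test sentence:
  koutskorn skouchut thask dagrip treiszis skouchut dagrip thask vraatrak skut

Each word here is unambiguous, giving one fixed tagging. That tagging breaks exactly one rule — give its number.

Fixed tagging: N D A D A D D A D A.
Applying the rules: R1 fails, R2 ok, R3 ok.
Only rule 1 fails.

1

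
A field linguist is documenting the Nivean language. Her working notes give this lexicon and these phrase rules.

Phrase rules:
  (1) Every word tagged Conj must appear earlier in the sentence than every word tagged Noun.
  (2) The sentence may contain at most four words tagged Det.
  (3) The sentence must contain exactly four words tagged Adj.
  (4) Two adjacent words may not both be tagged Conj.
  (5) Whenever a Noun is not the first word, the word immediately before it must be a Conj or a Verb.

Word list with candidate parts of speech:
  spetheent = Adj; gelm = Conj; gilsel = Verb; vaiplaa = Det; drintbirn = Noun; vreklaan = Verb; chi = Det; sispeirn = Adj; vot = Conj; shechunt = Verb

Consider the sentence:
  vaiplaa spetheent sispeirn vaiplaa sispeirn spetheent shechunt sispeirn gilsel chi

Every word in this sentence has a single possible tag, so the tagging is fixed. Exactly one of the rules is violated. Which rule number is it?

Fixed tagging: Det Adj Adj Det Adj Adj Verb Adj Verb Det.
Applying the rules: R1 ✓, R2 ✓, R3 ✗, R4 ✓, R5 ✓.
Only rule 3 fails.

3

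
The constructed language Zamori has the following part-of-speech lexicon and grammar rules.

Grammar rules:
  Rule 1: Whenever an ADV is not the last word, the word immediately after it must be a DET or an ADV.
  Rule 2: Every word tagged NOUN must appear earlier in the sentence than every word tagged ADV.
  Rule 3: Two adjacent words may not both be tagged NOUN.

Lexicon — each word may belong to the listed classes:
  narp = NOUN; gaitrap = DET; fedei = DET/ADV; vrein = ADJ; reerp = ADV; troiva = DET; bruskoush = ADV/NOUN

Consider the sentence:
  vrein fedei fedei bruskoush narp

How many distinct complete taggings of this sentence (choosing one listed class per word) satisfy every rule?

Candidates per position — 1:vrein {ADJ}; 2:fedei {DET,ADV}; 3:fedei {DET,ADV}; 4:bruskoush {ADV,NOUN}; 5:narp {NOUN}.
There are 8 candidate sequences in total.
Every candidate sequence violates at least one rule; no consistent tagging exists.
Count = 0.

0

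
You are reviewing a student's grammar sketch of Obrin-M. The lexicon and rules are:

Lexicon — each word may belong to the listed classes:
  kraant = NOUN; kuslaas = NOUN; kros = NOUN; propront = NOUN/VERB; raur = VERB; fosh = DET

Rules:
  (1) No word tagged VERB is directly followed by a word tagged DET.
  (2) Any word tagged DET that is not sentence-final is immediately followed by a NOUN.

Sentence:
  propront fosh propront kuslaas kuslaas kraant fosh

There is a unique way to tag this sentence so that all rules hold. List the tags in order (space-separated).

NOUN DET NOUN NOUN NOUN NOUN DET

Candidates per position — 1:propront {NOUN,VERB}; 2:fosh {DET}; 3:propront {NOUN,VERB}; 4:kuslaas {NOUN}; 5:kuslaas {NOUN}; 6:kraant {NOUN}; 7:fosh {DET}.
At position 1, choosing VERB makes rule 1 impossible to satisfy; hence NOUN.
At position 3, choosing VERB makes rule 2 impossible to satisfy; hence NOUN.
The only consistent sequence is: NOUN DET NOUN NOUN NOUN NOUN DET.
Check: rule 1 ✓; rule 2 ✓.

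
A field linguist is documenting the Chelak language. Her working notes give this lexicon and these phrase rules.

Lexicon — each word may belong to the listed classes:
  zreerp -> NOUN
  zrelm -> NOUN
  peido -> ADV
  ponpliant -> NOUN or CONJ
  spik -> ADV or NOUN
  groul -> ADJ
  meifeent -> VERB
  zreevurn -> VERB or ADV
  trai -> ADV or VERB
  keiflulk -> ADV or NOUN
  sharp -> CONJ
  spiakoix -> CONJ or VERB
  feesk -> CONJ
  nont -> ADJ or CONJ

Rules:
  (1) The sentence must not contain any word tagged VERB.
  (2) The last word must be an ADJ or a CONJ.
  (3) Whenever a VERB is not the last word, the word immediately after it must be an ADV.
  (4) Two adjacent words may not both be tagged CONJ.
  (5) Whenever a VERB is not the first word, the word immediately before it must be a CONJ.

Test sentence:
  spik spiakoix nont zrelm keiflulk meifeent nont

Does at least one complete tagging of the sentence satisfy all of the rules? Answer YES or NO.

NO

Candidates per position — 1:spik {ADV,NOUN}; 2:spiakoix {CONJ,VERB}; 3:nont {ADJ,CONJ}; 4:zrelm {NOUN}; 5:keiflulk {ADV,NOUN}; 6:meifeent {VERB}; 7:nont {ADJ,CONJ}.
Rule 1 cannot be satisfied by any choice of tags from the lexicon.
So there is no consistent tagging.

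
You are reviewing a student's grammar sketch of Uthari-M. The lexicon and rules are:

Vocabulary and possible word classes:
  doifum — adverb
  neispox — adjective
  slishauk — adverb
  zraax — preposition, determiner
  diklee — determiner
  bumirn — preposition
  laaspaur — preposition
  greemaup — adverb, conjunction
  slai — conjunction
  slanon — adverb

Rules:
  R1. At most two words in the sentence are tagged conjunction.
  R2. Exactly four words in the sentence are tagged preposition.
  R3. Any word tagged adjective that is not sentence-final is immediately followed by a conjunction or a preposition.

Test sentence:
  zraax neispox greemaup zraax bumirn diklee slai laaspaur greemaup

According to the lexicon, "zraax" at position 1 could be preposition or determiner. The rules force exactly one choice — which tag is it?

preposition

Candidates per position — 1:zraax {preposition,determiner}; 2:neispox {adjective}; 3:greemaup {adverb,conjunction}; 4:zraax {preposition,determiner}; 5:bumirn {preposition}; 6:diklee {determiner}; 7:slai {conjunction}; 8:laaspaur {preposition}; 9:greemaup {adverb,conjunction}.
Word 1 cannot be determiner — rule 2 would then fail for every completion. It is preposition.
Word 3 cannot be adverb — rule 3 would then fail for every completion. It is conjunction.
Word 4 cannot be determiner — rule 2 would then fail for every completion. It is preposition.
Word 9 cannot be conjunction — rule 1 would then fail for every completion. It is adverb.
The only consistent sequence is: preposition adjective conjunction preposition preposition determiner conjunction preposition adverb.
Check: rule 1 holds; rule 2 holds; rule 3 holds.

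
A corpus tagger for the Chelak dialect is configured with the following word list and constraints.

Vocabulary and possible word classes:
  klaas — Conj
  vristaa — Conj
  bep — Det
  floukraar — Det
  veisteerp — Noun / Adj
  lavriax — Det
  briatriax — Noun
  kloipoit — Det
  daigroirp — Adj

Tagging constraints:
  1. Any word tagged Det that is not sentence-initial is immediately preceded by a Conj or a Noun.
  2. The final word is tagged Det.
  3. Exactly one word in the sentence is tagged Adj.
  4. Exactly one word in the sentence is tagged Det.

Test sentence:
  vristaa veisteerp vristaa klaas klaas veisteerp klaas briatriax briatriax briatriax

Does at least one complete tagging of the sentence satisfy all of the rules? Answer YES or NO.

NO

Candidates per position — 1:vristaa {Conj}; 2:veisteerp {Noun,Adj}; 3:vristaa {Conj}; 4:klaas {Conj}; 5:klaas {Conj}; 6:veisteerp {Noun,Adj}; 7:klaas {Conj}; 8:briatriax {Noun}; 9:briatriax {Noun}; 10:briatriax {Noun}.
Rule 2 cannot be satisfied by any choice of tags from the lexicon.
So there is no consistent tagging.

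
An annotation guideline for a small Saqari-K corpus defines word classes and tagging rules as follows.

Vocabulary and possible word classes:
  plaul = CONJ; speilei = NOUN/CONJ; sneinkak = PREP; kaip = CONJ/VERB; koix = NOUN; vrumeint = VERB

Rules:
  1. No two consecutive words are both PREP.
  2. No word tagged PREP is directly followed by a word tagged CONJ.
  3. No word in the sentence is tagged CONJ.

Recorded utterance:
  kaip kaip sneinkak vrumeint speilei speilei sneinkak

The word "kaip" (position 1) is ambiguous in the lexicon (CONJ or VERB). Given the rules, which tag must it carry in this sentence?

Candidates per position — 1:kaip {CONJ,VERB}; 2:kaip {CONJ,VERB}; 3:sneinkak {PREP}; 4:vrumeint {VERB}; 5:speilei {NOUN,CONJ}; 6:speilei {NOUN,CONJ}; 7:sneinkak {PREP}.
Position 1: CONJ is ruled out by rule 3; that leaves VERB.
Position 2: CONJ is ruled out by rule 3; that leaves VERB.
Position 5: CONJ is ruled out by rule 3; that leaves NOUN.
Position 6: CONJ is ruled out by rule 3; that leaves NOUN.
That leaves exactly one tagging: VERB VERB PREP VERB NOUN NOUN PREP.
Check: rule 1 ✓; rule 2 ✓; rule 3 ✓.

VERB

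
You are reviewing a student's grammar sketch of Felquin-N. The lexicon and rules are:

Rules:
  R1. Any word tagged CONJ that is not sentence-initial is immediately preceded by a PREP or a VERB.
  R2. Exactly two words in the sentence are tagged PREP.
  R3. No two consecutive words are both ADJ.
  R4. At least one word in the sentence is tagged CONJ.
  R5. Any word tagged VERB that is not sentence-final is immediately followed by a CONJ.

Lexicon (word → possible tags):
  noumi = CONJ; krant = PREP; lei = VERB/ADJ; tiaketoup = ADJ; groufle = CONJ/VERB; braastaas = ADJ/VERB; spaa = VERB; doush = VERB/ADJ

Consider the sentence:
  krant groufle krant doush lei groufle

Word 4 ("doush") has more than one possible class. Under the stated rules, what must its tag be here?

ADJ

Candidates per position — 1:krant {PREP}; 2:groufle {CONJ,VERB}; 3:krant {PREP}; 4:doush {VERB,ADJ}; 5:lei {VERB,ADJ}; 6:groufle {CONJ,VERB}.
Position 2: tagging it VERB would leave rule 5 unsatisfiable, so it must be CONJ.
Position 4: tagging it VERB would leave rule 5 unsatisfiable, so it must be ADJ.
Position 5: tagging it ADJ would leave rule 3 unsatisfiable, so it must be VERB.
Position 6: tagging it VERB would leave rule 5 unsatisfiable, so it must be CONJ.
So the tagging must be: PREP CONJ PREP ADJ VERB CONJ.
Check: rule 1 ✓; rule 2 ✓; rule 3 ✓; rule 4 ✓; rule 5 ✓.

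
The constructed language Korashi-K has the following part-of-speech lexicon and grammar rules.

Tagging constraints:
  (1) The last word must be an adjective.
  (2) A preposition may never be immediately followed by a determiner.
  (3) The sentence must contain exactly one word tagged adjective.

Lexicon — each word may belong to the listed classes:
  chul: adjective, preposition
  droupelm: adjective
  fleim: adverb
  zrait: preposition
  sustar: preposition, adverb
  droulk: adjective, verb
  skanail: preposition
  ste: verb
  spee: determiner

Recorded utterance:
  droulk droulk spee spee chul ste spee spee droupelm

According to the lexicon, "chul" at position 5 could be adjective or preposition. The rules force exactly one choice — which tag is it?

Candidates per position — 1:droulk {adjective,verb}; 2:droulk {adjective,verb}; 3:spee {determiner}; 4:spee {determiner}; 5:chul {adjective,preposition}; 6:ste {verb}; 7:spee {determiner}; 8:spee {determiner}; 9:droupelm {adjective}.
If word 1 were adjective, no tagging could satisfy rule 3; so word 1 is verb.
If word 2 were adjective, no tagging could satisfy rule 3; so word 2 is verb.
If word 5 were adjective, no tagging could satisfy rule 3; so word 5 is preposition.
So the tagging must be: verb verb determiner determiner preposition verb determiner determiner adjective.
Verifying each rule — rule 1 ✓; rule 2 ✓; rule 3 ✓.

preposition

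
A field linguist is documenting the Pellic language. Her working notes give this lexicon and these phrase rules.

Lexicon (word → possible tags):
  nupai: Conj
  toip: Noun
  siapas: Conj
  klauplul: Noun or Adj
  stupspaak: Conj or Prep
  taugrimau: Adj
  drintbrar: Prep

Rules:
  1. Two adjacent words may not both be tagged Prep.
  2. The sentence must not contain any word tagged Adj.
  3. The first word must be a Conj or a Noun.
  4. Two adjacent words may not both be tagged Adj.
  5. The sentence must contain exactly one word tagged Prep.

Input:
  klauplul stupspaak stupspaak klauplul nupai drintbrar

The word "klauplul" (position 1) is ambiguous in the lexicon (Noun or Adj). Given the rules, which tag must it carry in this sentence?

Noun

Candidates per position — 1:klauplul {Noun,Adj}; 2:stupspaak {Conj,Prep}; 3:stupspaak {Conj,Prep}; 4:klauplul {Noun,Adj}; 5:nupai {Conj}; 6:drintbrar {Prep}.
At position 1, choosing Adj makes rule 2 impossible to satisfy; hence Noun.
At position 2, choosing Prep makes rule 5 impossible to satisfy; hence Conj.
At position 3, choosing Prep makes rule 5 impossible to satisfy; hence Conj.
At position 4, choosing Adj makes rule 2 impossible to satisfy; hence Noun.
The only consistent sequence is: Noun Conj Conj Noun Conj Prep.
Verifying each rule — rule 1 holds; rule 2 holds; rule 3 holds; rule 4 holds; rule 5 holds.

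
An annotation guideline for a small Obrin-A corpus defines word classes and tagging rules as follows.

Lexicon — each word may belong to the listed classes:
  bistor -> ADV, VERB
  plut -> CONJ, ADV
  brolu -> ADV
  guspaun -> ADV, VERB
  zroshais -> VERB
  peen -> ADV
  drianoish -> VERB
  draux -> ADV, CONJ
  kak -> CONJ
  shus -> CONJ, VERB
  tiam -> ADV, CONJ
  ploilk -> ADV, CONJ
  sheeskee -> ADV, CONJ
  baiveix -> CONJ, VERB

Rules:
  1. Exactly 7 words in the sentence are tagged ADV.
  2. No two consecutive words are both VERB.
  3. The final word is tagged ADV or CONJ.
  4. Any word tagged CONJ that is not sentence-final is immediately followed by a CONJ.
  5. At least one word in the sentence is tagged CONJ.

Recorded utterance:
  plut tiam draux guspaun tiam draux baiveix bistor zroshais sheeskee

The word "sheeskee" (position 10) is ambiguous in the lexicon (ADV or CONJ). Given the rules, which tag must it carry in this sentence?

Candidates per position — 1:plut {CONJ,ADV}; 2:tiam {ADV,CONJ}; 3:draux {ADV,CONJ}; 4:guspaun {ADV,VERB}; 5:tiam {ADV,CONJ}; 6:draux {ADV,CONJ}; 7:baiveix {CONJ,VERB}; 8:bistor {ADV,VERB}; 9:zroshais {VERB}; 10:sheeskee {ADV,CONJ}.
If word 1 were CONJ, no tagging could satisfy rule 4; so word 1 is ADV.
If word 2 were CONJ, no tagging could satisfy rule 4; so word 2 is ADV.
If word 3 were CONJ, no tagging could satisfy rule 4; so word 3 is ADV.
If word 5 were CONJ, no tagging could satisfy rule 4; so word 5 is ADV.
If word 6 were CONJ, no tagging could satisfy rule 4; so word 6 is ADV.
If word 7 were CONJ, no tagging could satisfy rule 4; so word 7 is VERB.
If word 8 were VERB, no tagging could satisfy rule 2; so word 8 is ADV.
If word 10 were ADV, no tagging could satisfy rule 5; so word 10 is CONJ.
If word 4 were VERB, no tagging could satisfy rule 1; so word 4 is ADV.
That leaves exactly one tagging: ADV ADV ADV ADV ADV ADV VERB ADV VERB CONJ.
Rule-by-rule: rule 1 ✓; rule 2 ✓; rule 3 ✓; rule 4 ✓; rule 5 ✓.

CONJ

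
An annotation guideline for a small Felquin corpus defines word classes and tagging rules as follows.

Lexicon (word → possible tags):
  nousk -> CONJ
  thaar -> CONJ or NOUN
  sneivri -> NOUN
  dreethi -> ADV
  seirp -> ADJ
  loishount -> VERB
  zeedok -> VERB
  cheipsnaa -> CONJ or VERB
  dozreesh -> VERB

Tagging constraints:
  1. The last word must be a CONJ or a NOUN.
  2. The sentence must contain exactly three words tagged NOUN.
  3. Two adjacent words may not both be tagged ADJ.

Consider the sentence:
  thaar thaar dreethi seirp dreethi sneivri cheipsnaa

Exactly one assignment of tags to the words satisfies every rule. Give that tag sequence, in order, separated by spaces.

Candidates per position — 1:thaar {CONJ,NOUN}; 2:thaar {CONJ,NOUN}; 3:dreethi {ADV}; 4:seirp {ADJ}; 5:dreethi {ADV}; 6:sneivri {NOUN}; 7:cheipsnaa {CONJ,VERB}.
If word 1 were CONJ, no tagging could satisfy rule 2; so word 1 is NOUN.
If word 2 were CONJ, no tagging could satisfy rule 2; so word 2 is NOUN.
If word 7 were VERB, no tagging could satisfy rule 1; so word 7 is CONJ.
That leaves exactly one tagging: NOUN NOUN ADV ADJ ADV NOUN CONJ.
Check: rule 1 satisfied; rule 2 satisfied; rule 3 satisfied.

NOUN NOUN ADV ADJ ADV NOUN CONJ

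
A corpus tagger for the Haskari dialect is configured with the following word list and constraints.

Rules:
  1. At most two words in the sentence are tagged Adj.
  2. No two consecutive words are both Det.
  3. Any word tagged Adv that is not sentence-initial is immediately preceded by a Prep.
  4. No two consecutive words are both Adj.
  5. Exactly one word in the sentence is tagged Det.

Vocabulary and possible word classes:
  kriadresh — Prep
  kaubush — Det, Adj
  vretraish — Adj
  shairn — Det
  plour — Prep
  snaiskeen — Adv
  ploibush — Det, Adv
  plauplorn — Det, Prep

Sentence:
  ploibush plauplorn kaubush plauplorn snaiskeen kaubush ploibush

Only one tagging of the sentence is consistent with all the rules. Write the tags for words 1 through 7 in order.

Adv Prep Adj Prep Adv Adj Det

Candidates per position — 1:ploibush {Det,Adv}; 2:plauplorn {Det,Prep}; 3:kaubush {Det,Adj}; 4:plauplorn {Det,Prep}; 5:snaiskeen {Adv}; 6:kaubush {Det,Adj}; 7:ploibush {Det,Adv}.
If word 4 were Det, no tagging could satisfy rule 3; so word 4 is Prep.
If word 7 were Adv, no tagging could satisfy rule 3; so word 7 is Det.
If word 1 were Det, no tagging could satisfy rule 5; so word 1 is Adv.
If word 2 were Det, no tagging could satisfy rule 5; so word 2 is Prep.
If word 3 were Det, no tagging could satisfy rule 5; so word 3 is Adj.
If word 6 were Det, no tagging could satisfy rule 2; so word 6 is Adj.
So the tagging must be: Adv Prep Adj Prep Adv Adj Det.
Check: rule 1 ✓; rule 2 ✓; rule 3 ✓; rule 4 ✓; rule 5 ✓.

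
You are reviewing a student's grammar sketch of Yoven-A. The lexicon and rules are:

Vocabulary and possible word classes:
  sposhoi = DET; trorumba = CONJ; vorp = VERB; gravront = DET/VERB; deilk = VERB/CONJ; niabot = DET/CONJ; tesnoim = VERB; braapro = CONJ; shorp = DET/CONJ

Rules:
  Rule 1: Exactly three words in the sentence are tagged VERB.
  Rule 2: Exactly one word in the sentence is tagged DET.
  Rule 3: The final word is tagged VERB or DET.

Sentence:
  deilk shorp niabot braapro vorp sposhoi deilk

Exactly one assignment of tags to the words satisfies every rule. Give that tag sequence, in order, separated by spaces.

Candidates per position — 1:deilk {VERB,CONJ}; 2:shorp {DET,CONJ}; 3:niabot {DET,CONJ}; 4:braapro {CONJ}; 5:vorp {VERB}; 6:sposhoi {DET}; 7:deilk {VERB,CONJ}.
If word 1 were CONJ, no tagging could satisfy rule 1; so word 1 is VERB.
If word 2 were DET, no tagging could satisfy rule 2; so word 2 is CONJ.
If word 3 were DET, no tagging could satisfy rule 2; so word 3 is CONJ.
If word 7 were CONJ, no tagging could satisfy rule 1; so word 7 is VERB.
The only consistent sequence is: VERB CONJ CONJ CONJ VERB DET VERB.
Checking: rule 1 holds; rule 2 holds; rule 3 holds.

VERB CONJ CONJ CONJ VERB DET VERB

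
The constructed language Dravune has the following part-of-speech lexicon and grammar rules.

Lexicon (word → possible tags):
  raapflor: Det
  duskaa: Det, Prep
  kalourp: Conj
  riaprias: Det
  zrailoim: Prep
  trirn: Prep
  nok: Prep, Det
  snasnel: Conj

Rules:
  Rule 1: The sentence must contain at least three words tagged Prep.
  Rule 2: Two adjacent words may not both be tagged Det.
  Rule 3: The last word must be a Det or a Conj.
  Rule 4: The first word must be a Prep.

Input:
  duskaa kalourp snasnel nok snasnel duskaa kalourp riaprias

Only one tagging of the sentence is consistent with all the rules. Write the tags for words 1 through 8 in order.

Candidates per position — 1:duskaa {Det,Prep}; 2:kalourp {Conj}; 3:snasnel {Conj}; 4:nok {Prep,Det}; 5:snasnel {Conj}; 6:duskaa {Det,Prep}; 7:kalourp {Conj}; 8:riaprias {Det}.
Position 1: Det is ruled out by rule 1; that leaves Prep.
Position 4: Det is ruled out by rule 1; that leaves Prep.
Position 6: Det is ruled out by rule 1; that leaves Prep.
The unique satisfying tagging is: Prep Conj Conj Prep Conj Prep Conj Det.
Verifying each rule — rule 1 ok; rule 2 ok; rule 3 ok; rule 4 ok.

Prep Conj Conj Prep Conj Prep Conj Det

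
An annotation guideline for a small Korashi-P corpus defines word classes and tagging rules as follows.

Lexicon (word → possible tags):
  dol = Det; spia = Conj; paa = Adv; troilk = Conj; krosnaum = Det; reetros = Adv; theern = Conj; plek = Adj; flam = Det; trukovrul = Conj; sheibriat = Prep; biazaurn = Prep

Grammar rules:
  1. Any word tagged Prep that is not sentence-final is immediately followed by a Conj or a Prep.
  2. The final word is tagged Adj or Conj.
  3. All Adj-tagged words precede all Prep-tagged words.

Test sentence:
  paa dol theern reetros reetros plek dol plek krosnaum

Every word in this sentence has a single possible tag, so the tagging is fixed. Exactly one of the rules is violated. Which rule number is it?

Fixed tagging: Adv Det Conj Adv Adv Adj Det Adj Det.
Checking each rule: R1 ✓, R2 ✗, R3 ✓.
Only rule 2 fails.

2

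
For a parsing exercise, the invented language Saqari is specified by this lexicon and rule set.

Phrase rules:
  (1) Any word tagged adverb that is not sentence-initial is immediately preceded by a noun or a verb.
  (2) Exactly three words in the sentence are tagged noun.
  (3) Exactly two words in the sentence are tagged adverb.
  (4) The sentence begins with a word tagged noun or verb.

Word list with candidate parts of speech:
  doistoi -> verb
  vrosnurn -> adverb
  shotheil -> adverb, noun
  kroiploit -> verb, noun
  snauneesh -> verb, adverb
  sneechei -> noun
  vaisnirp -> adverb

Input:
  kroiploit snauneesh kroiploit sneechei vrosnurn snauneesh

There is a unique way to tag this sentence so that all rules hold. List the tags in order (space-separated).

Candidates per position — 1:kroiploit {verb,noun}; 2:snauneesh {verb,adverb}; 3:kroiploit {verb,noun}; 4:sneechei {noun}; 5:vrosnurn {adverb}; 6:snauneesh {verb,adverb}.
Position 1: tagging it verb would leave rule 2 unsatisfiable, so it must be noun.
Position 3: tagging it verb would leave rule 2 unsatisfiable, so it must be noun.
Position 6: tagging it adverb would leave rule 1 unsatisfiable, so it must be verb.
Position 2: tagging it verb would leave rule 3 unsatisfiable, so it must be adverb.
So the tagging must be: noun adverb noun noun adverb verb.
Rule-by-rule: rule 1 satisfied; rule 2 satisfied; rule 3 satisfied; rule 4 satisfied.

noun adverb noun noun adverb verb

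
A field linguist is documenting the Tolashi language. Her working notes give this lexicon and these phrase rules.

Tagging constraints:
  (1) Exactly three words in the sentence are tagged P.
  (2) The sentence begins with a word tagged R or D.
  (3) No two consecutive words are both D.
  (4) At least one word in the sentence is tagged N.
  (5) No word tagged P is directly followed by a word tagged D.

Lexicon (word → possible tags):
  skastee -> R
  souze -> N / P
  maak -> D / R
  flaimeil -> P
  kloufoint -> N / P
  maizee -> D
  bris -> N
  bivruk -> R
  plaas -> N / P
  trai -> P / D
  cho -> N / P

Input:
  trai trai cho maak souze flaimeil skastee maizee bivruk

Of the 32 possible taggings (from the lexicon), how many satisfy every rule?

Candidates per position — 1:trai {P,D}; 2:trai {P,D}; 3:cho {N,P}; 4:maak {D,R}; 5:souze {N,P}; 6:flaimeil {P}; 7:skastee {R}; 8:maizee {D}; 9:bivruk {R}.
There are 32 candidate sequences in total.
The sequences that satisfy every rule: D P N D P P R D R; D P N R P P R D R; D P P R N P R D R.
Count = 3.

3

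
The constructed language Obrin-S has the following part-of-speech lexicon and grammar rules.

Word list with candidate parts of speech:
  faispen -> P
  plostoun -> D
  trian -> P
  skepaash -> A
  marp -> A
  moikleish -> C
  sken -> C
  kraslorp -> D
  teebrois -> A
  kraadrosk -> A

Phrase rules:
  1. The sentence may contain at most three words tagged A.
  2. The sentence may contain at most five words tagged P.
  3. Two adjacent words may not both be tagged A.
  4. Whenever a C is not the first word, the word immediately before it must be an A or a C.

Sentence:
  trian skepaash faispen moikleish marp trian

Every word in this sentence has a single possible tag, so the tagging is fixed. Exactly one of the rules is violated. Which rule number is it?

Fixed tagging: P A P C A P.
Applying the rules: R1 ✓, R2 ✓, R3 ✓, R4 ✗.
Only rule 4 fails.

4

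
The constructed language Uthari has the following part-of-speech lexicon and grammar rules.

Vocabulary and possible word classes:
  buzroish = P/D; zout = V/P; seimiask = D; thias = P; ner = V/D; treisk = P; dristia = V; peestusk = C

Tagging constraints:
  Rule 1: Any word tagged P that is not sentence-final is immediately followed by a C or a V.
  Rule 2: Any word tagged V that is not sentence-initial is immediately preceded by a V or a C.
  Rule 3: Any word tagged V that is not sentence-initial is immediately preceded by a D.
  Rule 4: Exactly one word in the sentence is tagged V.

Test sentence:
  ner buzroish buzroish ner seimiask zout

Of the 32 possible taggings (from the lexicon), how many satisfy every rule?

Candidates per position — 1:ner {V,D}; 2:buzroish {P,D}; 3:buzroish {P,D}; 4:ner {V,D}; 5:seimiask {D}; 6:zout {V,P}.
There are 32 candidate sequences in total.
The sequences that satisfy every rule: V D D D D P.
Count = 1.

1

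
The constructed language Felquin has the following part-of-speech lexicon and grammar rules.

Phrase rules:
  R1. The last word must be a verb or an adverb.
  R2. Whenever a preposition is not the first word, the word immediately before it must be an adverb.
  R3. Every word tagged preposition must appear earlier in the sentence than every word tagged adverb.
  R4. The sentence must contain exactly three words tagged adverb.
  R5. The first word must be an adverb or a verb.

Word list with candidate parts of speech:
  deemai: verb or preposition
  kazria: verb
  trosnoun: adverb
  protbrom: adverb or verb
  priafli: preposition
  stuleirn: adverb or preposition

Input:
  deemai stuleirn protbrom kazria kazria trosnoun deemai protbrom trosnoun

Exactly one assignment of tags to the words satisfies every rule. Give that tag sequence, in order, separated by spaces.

Candidates per position — 1:deemai {verb,preposition}; 2:stuleirn {adverb,preposition}; 3:protbrom {adverb,verb}; 4:kazria {verb}; 5:kazria {verb}; 6:trosnoun {adverb}; 7:deemai {verb,preposition}; 8:protbrom {adverb,verb}; 9:trosnoun {adverb}.
Position 1: tagging it preposition would leave rule 5 unsatisfiable, so it must be verb.
Position 2: tagging it preposition would leave rule 2 unsatisfiable, so it must be adverb.
Position 3: tagging it adverb would leave rule 4 unsatisfiable, so it must be verb.
Position 7: tagging it preposition would leave rule 3 unsatisfiable, so it must be verb.
Position 8: tagging it adverb would leave rule 4 unsatisfiable, so it must be verb.
So the tagging must be: verb adverb verb verb verb adverb verb verb adverb.
Check: rule 1 satisfied; rule 2 satisfied; rule 3 satisfied; rule 4 satisfied; rule 5 satisfied.

verb adverb verb verb verb adverb verb verb adverb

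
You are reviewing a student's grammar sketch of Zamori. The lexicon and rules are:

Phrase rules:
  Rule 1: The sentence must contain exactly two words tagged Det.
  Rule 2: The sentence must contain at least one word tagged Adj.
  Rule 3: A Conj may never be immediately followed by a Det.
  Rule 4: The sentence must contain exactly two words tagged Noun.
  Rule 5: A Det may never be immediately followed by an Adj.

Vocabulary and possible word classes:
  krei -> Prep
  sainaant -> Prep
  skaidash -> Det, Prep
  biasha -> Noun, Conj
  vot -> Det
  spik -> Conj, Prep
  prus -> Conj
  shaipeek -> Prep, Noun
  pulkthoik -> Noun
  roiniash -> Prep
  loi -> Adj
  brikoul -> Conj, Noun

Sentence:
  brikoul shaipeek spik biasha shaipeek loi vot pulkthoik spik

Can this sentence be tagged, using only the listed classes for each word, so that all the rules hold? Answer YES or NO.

NO

Candidates per position — 1:brikoul {Conj,Noun}; 2:shaipeek {Prep,Noun}; 3:spik {Conj,Prep}; 4:biasha {Noun,Conj}; 5:shaipeek {Prep,Noun}; 6:loi {Adj}; 7:vot {Det}; 8:pulkthoik {Noun}; 9:spik {Conj,Prep}.
Rule 1 cannot be satisfied by any choice of tags from the lexicon.
So there is no consistent tagging.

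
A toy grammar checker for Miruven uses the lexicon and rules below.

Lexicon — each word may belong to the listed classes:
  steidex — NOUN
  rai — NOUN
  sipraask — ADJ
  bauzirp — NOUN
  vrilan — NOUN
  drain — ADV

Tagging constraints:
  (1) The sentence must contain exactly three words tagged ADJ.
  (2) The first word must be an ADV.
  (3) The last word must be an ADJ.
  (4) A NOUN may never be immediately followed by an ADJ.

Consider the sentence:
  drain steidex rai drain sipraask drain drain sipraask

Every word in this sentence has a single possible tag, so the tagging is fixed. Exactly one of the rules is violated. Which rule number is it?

1

Fixed tagging: ADV NOUN NOUN ADV ADJ ADV ADV ADJ.
Rule check: R1 fail, R2 pass, R3 pass, R4 pass.
Only rule 1 fails.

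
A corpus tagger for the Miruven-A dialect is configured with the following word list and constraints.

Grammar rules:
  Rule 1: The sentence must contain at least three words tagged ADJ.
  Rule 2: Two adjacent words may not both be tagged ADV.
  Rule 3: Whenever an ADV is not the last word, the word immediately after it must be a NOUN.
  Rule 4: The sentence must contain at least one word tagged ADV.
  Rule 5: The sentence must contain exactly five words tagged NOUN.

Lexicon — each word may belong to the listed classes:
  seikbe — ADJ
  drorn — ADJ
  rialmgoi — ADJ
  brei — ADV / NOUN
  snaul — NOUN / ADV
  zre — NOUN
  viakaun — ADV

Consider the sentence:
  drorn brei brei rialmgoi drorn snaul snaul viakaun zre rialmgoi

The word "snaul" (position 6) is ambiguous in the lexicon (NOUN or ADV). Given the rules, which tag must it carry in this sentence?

Candidates per position — 1:drorn {ADJ}; 2:brei {ADV,NOUN}; 3:brei {ADV,NOUN}; 4:rialmgoi {ADJ}; 5:drorn {ADJ}; 6:snaul {NOUN,ADV}; 7:snaul {NOUN,ADV}; 8:viakaun {ADV}; 9:zre {NOUN}; 10:rialmgoi {ADJ}.
At position 2, choosing ADV makes rule 5 impossible to satisfy; hence NOUN.
At position 3, choosing ADV makes rule 3 impossible to satisfy; hence NOUN.
At position 6, choosing ADV makes rule 5 impossible to satisfy; hence NOUN.
At position 7, choosing ADV makes rule 2 impossible to satisfy; hence NOUN.
The only consistent sequence is: ADJ NOUN NOUN ADJ ADJ NOUN NOUN ADV NOUN ADJ.
Rule-by-rule: rule 1 satisfied; rule 2 satisfied; rule 3 satisfied; rule 4 satisfied; rule 5 satisfied.

NOUN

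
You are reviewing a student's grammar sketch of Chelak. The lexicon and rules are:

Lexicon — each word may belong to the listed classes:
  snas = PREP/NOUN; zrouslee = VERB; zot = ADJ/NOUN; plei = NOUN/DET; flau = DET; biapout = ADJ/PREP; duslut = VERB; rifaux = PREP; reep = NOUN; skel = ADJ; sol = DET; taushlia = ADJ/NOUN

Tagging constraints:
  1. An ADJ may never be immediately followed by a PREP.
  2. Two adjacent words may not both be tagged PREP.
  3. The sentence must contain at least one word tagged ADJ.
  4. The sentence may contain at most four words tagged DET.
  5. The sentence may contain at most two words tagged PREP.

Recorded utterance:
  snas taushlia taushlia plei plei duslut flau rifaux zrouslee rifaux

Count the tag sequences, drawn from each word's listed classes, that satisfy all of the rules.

Candidates per position — 1:snas {PREP,NOUN}; 2:taushlia {ADJ,NOUN}; 3:taushlia {ADJ,NOUN}; 4:plei {NOUN,DET}; 5:plei {NOUN,DET}; 6:duslut {VERB}; 7:flau {DET}; 8:rifaux {PREP}; 9:zrouslee {VERB}; 10:rifaux {PREP}.
There are 32 candidate sequences in total.
Checking each against the rules leaves 12 sequences.
Count = 12.

12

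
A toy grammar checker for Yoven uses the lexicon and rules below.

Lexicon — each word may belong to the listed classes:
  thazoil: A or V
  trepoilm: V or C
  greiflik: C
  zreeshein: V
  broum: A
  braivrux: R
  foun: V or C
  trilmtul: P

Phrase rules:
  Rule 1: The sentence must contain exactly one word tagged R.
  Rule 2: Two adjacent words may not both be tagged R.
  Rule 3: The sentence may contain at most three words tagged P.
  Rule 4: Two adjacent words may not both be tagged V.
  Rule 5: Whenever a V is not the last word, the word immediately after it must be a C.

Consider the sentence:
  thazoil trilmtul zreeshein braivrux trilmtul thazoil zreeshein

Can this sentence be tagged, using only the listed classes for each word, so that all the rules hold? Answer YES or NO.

NO

Candidates per position — 1:thazoil {A,V}; 2:trilmtul {P}; 3:zreeshein {V}; 4:braivrux {R}; 5:trilmtul {P}; 6:thazoil {A,V}; 7:zreeshein {V}.
Rule 5 cannot be satisfied by any choice of tags from the lexicon.
So there is no consistent tagging.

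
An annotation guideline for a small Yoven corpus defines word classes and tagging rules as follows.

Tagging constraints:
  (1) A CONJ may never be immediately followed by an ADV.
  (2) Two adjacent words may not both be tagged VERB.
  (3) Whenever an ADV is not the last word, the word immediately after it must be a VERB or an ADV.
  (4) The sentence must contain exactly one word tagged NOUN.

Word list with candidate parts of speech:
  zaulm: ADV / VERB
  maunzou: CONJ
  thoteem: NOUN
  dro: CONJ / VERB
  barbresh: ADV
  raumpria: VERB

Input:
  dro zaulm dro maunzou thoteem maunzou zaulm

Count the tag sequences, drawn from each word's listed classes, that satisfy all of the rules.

Candidates per position — 1:dro {CONJ,VERB}; 2:zaulm {ADV,VERB}; 3:dro {CONJ,VERB}; 4:maunzou {CONJ}; 5:thoteem {NOUN}; 6:maunzou {CONJ}; 7:zaulm {ADV,VERB}.
There are 16 candidate sequences in total.
The sequences that satisfy every rule: CONJ VERB CONJ CONJ NOUN CONJ VERB; VERB ADV VERB CONJ NOUN CONJ VERB.
Count = 2.

2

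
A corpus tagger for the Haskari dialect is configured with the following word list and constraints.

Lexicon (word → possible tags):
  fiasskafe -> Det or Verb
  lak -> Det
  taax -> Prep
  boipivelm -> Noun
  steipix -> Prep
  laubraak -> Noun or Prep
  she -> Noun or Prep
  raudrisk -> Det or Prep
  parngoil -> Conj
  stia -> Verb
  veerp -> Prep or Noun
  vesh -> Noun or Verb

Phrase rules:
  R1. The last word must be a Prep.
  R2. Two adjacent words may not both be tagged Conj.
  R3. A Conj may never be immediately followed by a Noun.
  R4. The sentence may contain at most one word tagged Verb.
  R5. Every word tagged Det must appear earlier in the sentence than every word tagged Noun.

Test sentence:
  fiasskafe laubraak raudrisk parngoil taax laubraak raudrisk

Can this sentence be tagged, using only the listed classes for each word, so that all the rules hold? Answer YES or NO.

YES

Candidates per position — 1:fiasskafe {Det,Verb}; 2:laubraak {Noun,Prep}; 3:raudrisk {Det,Prep}; 4:parngoil {Conj}; 5:taax {Prep}; 6:laubraak {Noun,Prep}; 7:raudrisk {Det,Prep}.
One satisfying assignment: Det Noun Prep Conj Prep Noun Prep.
Checking: rule 1 ok; rule 2 ok; rule 3 ok; rule 4 ok; rule 5 ok.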